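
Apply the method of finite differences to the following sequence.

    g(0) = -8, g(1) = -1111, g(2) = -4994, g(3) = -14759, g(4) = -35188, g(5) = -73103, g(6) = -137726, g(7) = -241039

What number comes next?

-1103  -3883  -9765  -20429  -37915  -64623  -103313
-2780  -5882  -10664  -17486  -26708  -38690
-3102  -4782  -6822  -9222  -11982
-1680  -2040  -2400  -2760
-360  -360  -360
The fifth differences are constant (-360).
-2760 − 360 = -3120;  -11982 − 3120 = -15102;  -38690 − 15102 = -53792;  -103313 − 53792 = -157105;  -241039 − 157105 = -398144

-398144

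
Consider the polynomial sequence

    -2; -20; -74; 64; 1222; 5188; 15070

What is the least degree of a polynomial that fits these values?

5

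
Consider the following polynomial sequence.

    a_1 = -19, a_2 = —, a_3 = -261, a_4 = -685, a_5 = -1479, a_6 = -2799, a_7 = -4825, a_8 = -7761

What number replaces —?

Using the last 6 terms:
-424, -794, -1320, -2026, -2936
-370, -526, -706, -910
-156, -180, -204
-24, -24
Constant fourth difference = -24.
Extend backward: -156 + 24 = -132;  -370 + 132 = -238;  -424 + 238 = -186;  -261 + 186 = -75

-75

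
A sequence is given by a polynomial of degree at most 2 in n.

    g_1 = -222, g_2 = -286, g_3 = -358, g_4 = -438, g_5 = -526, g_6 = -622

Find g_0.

-166

Δ: -64  -72  -80  -88  -96
Δ²: -8  -8  -8  -8
The second differences are constant at -8.
Work back: -64 + 8 = -56;  -222 + 56 = -166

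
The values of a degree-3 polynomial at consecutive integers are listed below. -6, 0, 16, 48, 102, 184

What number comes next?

300

First differences: 6, 16, 32, 54, 82
Second differences: 10, 16, 22, 28
Third differences: 6, 6, 6
Constant third difference = 6, so extend:
28 + 6 = 34;  82 + 34 = 116;  184 + 116 = 300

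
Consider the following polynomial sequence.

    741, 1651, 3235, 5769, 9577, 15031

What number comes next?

22551

D1: 910, 1584, 2534, 3808, 5454
D2: 674, 950, 1274, 1646
D3: 276, 324, 372
D4: 48, 48
Fourth differences constant at 48.
372 + 48 = 420;  1646 + 420 = 2066;  5454 + 2066 = 7520;  15031 + 7520 = 22551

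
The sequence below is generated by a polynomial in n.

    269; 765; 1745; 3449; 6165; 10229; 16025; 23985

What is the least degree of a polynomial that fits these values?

First differences: 496, 980, 1704, 2716, 4064, 5796, 7960
Second differences: 484, 724, 1012, 1348, 1732, 2164
Third differences: 240, 288, 336, 384, 432
Fourth differences: 48, 48, 48, 48
The fourth differences are constant, so the polynomial has degree 4.

4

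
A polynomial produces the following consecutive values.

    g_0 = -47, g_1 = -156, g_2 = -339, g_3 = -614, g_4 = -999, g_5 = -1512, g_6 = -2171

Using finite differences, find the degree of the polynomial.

3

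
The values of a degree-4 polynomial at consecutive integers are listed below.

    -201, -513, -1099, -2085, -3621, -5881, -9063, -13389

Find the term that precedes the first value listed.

-61

D1: -312  -586  -986  -1536  -2260  -3182  -4326
D2: -274  -400  -550  -724  -922  -1144
D3: -126  -150  -174  -198  -222
D4: -24  -24  -24  -24
The fourth differences are constant at -24.
Work back: -126 + 24 = -102;  -274 + 102 = -172;  -312 + 172 = -140;  -201 + 140 = -61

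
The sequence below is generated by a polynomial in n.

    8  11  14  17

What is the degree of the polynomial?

D1: 3, 3, 3
The first differences are constant, so the polynomial has degree 1.

1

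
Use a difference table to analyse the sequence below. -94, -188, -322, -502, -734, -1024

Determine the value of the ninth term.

-2302

D1: -94 , -134 , -180 , -232 , -290
D2: -40 , -46 , -52 , -58
D3: -6 , -6 , -6
Constant third difference = -6, so extend:
-58 − 6 = -64;  -290 − 64 = -354;  -1024 − 354 = -1378
-64 − 6 = -70;  -354 − 70 = -424;  -1378 − 424 = -1802
-70 − 6 = -76;  -424 − 76 = -500;  -1802 − 500 = -2302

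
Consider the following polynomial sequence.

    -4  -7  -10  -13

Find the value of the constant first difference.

-3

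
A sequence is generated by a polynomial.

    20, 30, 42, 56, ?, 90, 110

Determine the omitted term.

72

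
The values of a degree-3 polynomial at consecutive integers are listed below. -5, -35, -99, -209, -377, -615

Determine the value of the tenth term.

-2507

First differences: -30  -64  -110  -168  -238
Second differences: -34  -46  -58  -70
Third differences: -12  -12  -12
Constant third difference = -12, so extend:
-70 − 12 = -82;  -238 − 82 = -320;  -615 − 320 = -935
-82 − 12 = -94;  -320 − 94 = -414;  -935 − 414 = -1349
-94 − 12 = -106;  -414 − 106 = -520;  -1349 − 520 = -1869
-106 − 12 = -118;  -520 − 118 = -638;  -1869 − 638 = -2507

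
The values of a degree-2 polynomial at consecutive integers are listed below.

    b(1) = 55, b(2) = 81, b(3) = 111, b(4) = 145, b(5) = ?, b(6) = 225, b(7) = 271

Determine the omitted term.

Using the first 4 terms:
Δ: 26  30  34
Δ²: 4  4
Constant second difference = 4.
Extend forward: 34 + 4 = 38;  145 + 38 = 183

183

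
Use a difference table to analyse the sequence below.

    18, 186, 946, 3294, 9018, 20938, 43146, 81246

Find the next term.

Δ: 168, 760, 2348, 5724, 11920, 22208, 38100
Δ²: 592, 1588, 3376, 6196, 10288, 15892
Δ³: 996, 1788, 2820, 4092, 5604
Δ⁴: 792, 1032, 1272, 1512
Δ⁵: 240, 240, 240
Constant fifth difference = 240, so extend:
1512 + 240 = 1752;  5604 + 1752 = 7356;  15892 + 7356 = 23248;  38100 + 23248 = 61348;  81246 + 61348 = 142594

142594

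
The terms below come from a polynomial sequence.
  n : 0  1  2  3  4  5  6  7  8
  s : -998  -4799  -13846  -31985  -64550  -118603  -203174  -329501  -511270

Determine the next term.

First differences: -3801 , -9047 , -18139 , -32565 , -54053 , -84571 , -126327 , -181769
Second differences: -5246 , -9092 , -14426 , -21488 , -30518 , -41756 , -55442
Third differences: -3846 , -5334 , -7062 , -9030 , -11238 , -13686
Fourth differences: -1488 , -1728 , -1968 , -2208 , -2448
Fifth differences: -240 , -240 , -240 , -240
The fifth differences are constant (-240).
-2448 − 240 = -2688;  -13686 − 2688 = -16374;  -55442 − 16374 = -71816;  -181769 − 71816 = -253585;  -511270 − 253585 = -764855

-764855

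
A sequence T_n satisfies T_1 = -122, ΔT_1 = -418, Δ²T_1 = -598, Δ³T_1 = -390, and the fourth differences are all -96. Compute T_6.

-12572

Build the table forward from the leading diagonal:
D4: -96, -96, -96, -96, -96, -96
D3: -390, -486, -582, -678, -774, -870
D2: -598, -988, -1474, -2056, -2734, -3508
D1: -418, -1016, -2004, -3478, -5534, -8268
T: -122, -540, -1556, -3560, -7038, -12572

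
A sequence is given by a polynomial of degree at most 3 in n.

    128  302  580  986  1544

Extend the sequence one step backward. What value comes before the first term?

34

First differences: 174  278  406  558
Second differences: 104  128  152
Third differences: 24  24
The third differences are constant at 24.
Work back: 104 − 24 = 80;  174 − 80 = 94;  128 − 94 = 34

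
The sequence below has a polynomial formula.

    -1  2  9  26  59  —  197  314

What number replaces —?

Using the first 5 terms:
Δ: 3, 7, 17, 33
Δ²: 4, 10, 16
Δ³: 6, 6
Constant third difference = 6.
Extend forward: 16 + 6 = 22;  33 + 22 = 55;  59 + 55 = 114

114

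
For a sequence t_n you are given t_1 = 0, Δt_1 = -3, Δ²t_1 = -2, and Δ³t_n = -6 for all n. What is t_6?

-95

Build the table forward from the leading diagonal:
D3: -6  -6  -6  -6  -6  -6
D2: -2  -8  -14  -20  -26  -32
D1: -3  -5  -13  -27  -47  -73
t: 0  -3  -8  -21  -48  -95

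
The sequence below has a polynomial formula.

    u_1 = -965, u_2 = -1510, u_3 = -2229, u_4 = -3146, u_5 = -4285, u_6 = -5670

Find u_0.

-570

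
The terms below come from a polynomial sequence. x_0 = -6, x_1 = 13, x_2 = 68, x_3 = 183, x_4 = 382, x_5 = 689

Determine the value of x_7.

D1: 19, 55, 115, 199, 307
D2: 36, 60, 84, 108
D3: 24, 24, 24
Constant third difference = 24, so extend:
108 + 24 = 132;  307 + 132 = 439;  689 + 439 = 1128
132 + 24 = 156;  439 + 156 = 595;  1128 + 595 = 1723

1723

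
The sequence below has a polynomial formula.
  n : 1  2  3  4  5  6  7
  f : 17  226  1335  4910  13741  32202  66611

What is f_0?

D1: 209, 1109, 3575, 8831, 18461, 34409
D2: 900, 2466, 5256, 9630, 15948
D3: 1566, 2790, 4374, 6318
D4: 1224, 1584, 1944
D5: 360, 360
The fifth differences are constant at 360.
Work back: 1224 − 360 = 864;  1566 − 864 = 702;  900 − 702 = 198;  209 − 198 = 11;  17 − 11 = 6

6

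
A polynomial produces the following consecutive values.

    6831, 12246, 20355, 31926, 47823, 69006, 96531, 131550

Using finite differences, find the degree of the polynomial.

4

5415, 8109, 11571, 15897, 21183, 27525, 35019
2694, 3462, 4326, 5286, 6342, 7494
768, 864, 960, 1056, 1152
96, 96, 96, 96
The fourth differences are constant, so the polynomial has degree 4.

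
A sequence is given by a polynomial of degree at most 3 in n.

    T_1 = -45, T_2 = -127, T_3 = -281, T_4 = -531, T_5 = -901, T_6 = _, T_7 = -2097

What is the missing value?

-1415

Using the first 5 terms:
First differences: -82, -154, -250, -370
Second differences: -72, -96, -120
Third differences: -24, -24
Constant third difference = -24.
Extend forward: -120 − 24 = -144;  -370 − 144 = -514;  -901 − 514 = -1415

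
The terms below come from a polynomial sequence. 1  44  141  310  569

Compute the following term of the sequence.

936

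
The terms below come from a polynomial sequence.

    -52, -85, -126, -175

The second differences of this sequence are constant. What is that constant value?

D1: -33, -41, -49
D2: -8, -8

-8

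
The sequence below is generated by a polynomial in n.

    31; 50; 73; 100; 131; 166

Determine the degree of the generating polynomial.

19, 23, 27, 31, 35
4, 4, 4, 4
The second differences are constant, so the polynomial has degree 2.

2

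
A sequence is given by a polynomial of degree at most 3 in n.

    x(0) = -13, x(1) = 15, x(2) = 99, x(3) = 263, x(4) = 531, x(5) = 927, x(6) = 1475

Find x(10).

5667

First differences: 28  84  164  268  396  548
Second differences: 56  80  104  128  152
Third differences: 24  24  24  24
Constant third difference = 24, so extend:
152 + 24 = 176;  548 + 176 = 724;  1475 + 724 = 2199
176 + 24 = 200;  724 + 200 = 924;  2199 + 924 = 3123
200 + 24 = 224;  924 + 224 = 1148;  3123 + 1148 = 4271
224 + 24 = 248;  1148 + 248 = 1396;  4271 + 1396 = 5667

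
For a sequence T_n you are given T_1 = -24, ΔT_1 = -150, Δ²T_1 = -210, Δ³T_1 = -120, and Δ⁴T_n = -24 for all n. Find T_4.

Build the table forward from the leading diagonal:
D4: -24  -24  -24  -24
D3: -120  -144  -168  -192
D2: -210  -330  -474  -642
D1: -150  -360  -690  -1164
T: -24  -174  -534  -1224

-1224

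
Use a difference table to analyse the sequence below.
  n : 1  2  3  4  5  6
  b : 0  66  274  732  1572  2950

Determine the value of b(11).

25050

First differences: 66, 208, 458, 840, 1378
Second differences: 142, 250, 382, 538
Third differences: 108, 132, 156
Fourth differences: 24, 24
Constant fourth difference = 24, so extend:
156 + 24 = 180;  538 + 180 = 718;  1378 + 718 = 2096;  2950 + 2096 = 5046
180 + 24 = 204;  718 + 204 = 922;  2096 + 922 = 3018;  5046 + 3018 = 8064
204 + 24 = 228;  922 + 228 = 1150;  3018 + 1150 = 4168;  8064 + 4168 = 12232
228 + 24 = 252;  1150 + 252 = 1402;  4168 + 1402 = 5570;  12232 + 5570 = 17802
252 + 24 = 276;  1402 + 276 = 1678;  5570 + 1678 = 7248;  17802 + 7248 = 25050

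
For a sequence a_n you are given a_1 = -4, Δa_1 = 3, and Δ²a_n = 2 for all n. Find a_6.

31

Build the table forward from the leading diagonal:
Δ²: 2, 2, 2, 2, 2, 2
Δ: 3, 5, 7, 9, 11, 13
a: -4, -1, 4, 11, 20, 31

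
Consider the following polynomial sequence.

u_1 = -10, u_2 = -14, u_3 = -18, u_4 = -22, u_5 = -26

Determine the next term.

Δ: -4, -4, -4, -4
The first differences are constant (-4).
-26 − 4 = -30

-30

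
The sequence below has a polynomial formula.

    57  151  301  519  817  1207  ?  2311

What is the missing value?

1701

Using the first 6 terms:
D1: 94  150  218  298  390
D2: 56  68  80  92
D3: 12  12  12
Constant third difference = 12.
Extend forward: 92 + 12 = 104;  390 + 104 = 494;  1207 + 494 = 1701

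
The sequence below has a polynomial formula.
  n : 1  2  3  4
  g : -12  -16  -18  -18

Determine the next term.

-16

First differences: -4, -2, 0
Second differences: 2, 2
Second differences constant at 2.
0 + 2 = 2;  -18 + 2 = -16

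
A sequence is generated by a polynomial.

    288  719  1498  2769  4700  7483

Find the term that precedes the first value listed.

85

First differences: 431, 779, 1271, 1931, 2783
Second differences: 348, 492, 660, 852
Third differences: 144, 168, 192
Fourth differences: 24, 24
The fourth differences are constant at 24.
Work back: 144 − 24 = 120;  348 − 120 = 228;  431 − 228 = 203;  288 − 203 = 85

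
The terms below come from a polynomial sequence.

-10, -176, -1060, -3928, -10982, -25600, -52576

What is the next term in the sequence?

-98360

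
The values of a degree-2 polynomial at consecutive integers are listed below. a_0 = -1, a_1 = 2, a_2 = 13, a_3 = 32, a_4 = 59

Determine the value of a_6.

137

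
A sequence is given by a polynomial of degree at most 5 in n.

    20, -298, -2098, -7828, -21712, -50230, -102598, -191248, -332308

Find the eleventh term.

First differences: -318, -1800, -5730, -13884, -28518, -52368, -88650, -141060
Second differences: -1482, -3930, -8154, -14634, -23850, -36282, -52410
Third differences: -2448, -4224, -6480, -9216, -12432, -16128
Fourth differences: -1776, -2256, -2736, -3216, -3696
Fifth differences: -480, -480, -480, -480
Constant fifth difference = -480, so extend:
-3696 − 480 = -4176;  -16128 − 4176 = -20304;  -52410 − 20304 = -72714;  -141060 − 72714 = -213774;  -332308 − 213774 = -546082
-4176 − 480 = -4656;  -20304 − 4656 = -24960;  -72714 − 24960 = -97674;  -213774 − 97674 = -311448;  -546082 − 311448 = -857530

-857530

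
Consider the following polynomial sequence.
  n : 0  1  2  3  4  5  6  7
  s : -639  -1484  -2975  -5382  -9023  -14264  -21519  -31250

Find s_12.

First differences: -845, -1491, -2407, -3641, -5241, -7255, -9731
Second differences: -646, -916, -1234, -1600, -2014, -2476
Third differences: -270, -318, -366, -414, -462
Fourth differences: -48, -48, -48, -48
The fourth differences are constant (-48).
-462 − 48 = -510;  -2476 − 510 = -2986;  -9731 − 2986 = -12717;  -31250 − 12717 = -43967
-510 − 48 = -558;  -2986 − 558 = -3544;  -12717 − 3544 = -16261;  -43967 − 16261 = -60228
-558 − 48 = -606;  -3544 − 606 = -4150;  -16261 − 4150 = -20411;  -60228 − 20411 = -80639
-606 − 48 = -654;  -4150 − 654 = -4804;  -20411 − 4804 = -25215;  -80639 − 25215 = -105854
-654 − 48 = -702;  -4804 − 702 = -5506;  -25215 − 5506 = -30721;  -105854 − 30721 = -136575

-136575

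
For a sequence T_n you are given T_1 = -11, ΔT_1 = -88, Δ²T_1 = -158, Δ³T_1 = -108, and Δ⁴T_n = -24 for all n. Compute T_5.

Build the table forward from the leading diagonal:
Δ⁴: -24, -24, -24, -24, -24
Δ³: -108, -132, -156, -180, -204
Δ²: -158, -266, -398, -554, -734
Δ: -88, -246, -512, -910, -1464
T: -11, -99, -345, -857, -1767

-1767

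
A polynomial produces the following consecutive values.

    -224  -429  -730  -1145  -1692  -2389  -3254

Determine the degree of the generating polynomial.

3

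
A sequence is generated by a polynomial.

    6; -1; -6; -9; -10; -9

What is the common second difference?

First differences: -7, -5, -3, -1, 1
Second differences: 2, 2, 2, 2

2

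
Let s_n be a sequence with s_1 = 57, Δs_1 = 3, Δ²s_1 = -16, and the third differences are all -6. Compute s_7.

-285

Build the table forward from the leading diagonal:
Third differences: -6, -6, -6, -6, -6, -6, -6
Second differences: -16, -22, -28, -34, -40, -46, -52
First differences: 3, -13, -35, -63, -97, -137, -183
s: 57, 60, 47, 12, -51, -148, -285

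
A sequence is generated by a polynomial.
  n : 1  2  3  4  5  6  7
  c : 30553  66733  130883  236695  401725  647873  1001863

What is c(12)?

5722943

D1: 36180  64150  105812  165030  246148  353990
D2: 27970  41662  59218  81118  107842
D3: 13692  17556  21900  26724
D4: 3864  4344  4824
D5: 480  480
The fifth differences are constant (480).
4824 + 480 = 5304;  26724 + 5304 = 32028;  107842 + 32028 = 139870;  353990 + 139870 = 493860;  1001863 + 493860 = 1495723
5304 + 480 = 5784;  32028 + 5784 = 37812;  139870 + 37812 = 177682;  493860 + 177682 = 671542;  1495723 + 671542 = 2167265
5784 + 480 = 6264;  37812 + 6264 = 44076;  177682 + 44076 = 221758;  671542 + 221758 = 893300;  2167265 + 893300 = 3060565
6264 + 480 = 6744;  44076 + 6744 = 50820;  221758 + 50820 = 272578;  893300 + 272578 = 1165878;  3060565 + 1165878 = 4226443
6744 + 480 = 7224;  50820 + 7224 = 58044;  272578 + 58044 = 330622;  1165878 + 330622 = 1496500;  4226443 + 1496500 = 5722943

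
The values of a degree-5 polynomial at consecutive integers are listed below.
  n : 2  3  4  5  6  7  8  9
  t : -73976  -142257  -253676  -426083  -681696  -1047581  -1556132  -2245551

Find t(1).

-34871

First differences: -68281, -111419, -172407, -255613, -365885, -508551, -689419
Second differences: -43138, -60988, -83206, -110272, -142666, -180868
Third differences: -17850, -22218, -27066, -32394, -38202
Fourth differences: -4368, -4848, -5328, -5808
Fifth differences: -480, -480, -480
The fifth differences are constant at -480.
Work back: -4368 + 480 = -3888;  -17850 + 3888 = -13962;  -43138 + 13962 = -29176;  -68281 + 29176 = -39105;  -73976 + 39105 = -34871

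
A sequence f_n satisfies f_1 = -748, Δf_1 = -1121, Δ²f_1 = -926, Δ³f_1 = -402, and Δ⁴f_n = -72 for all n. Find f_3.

-3916

Build the table forward from the leading diagonal:
Δ⁴: -72  -72  -72
Δ³: -402  -474  -546
Δ²: -926  -1328  -1802
Δ: -1121  -2047  -3375
f: -748  -1869  -3916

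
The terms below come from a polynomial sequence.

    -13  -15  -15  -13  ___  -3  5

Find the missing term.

-9

Using the first 4 terms:
First differences: -2  0  2
Second differences: 2  2
Constant second difference = 2.
Extend forward: 2 + 2 = 4;  -13 + 4 = -9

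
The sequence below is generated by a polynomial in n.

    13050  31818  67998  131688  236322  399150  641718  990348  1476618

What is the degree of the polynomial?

First differences: 18768, 36180, 63690, 104634, 162828, 242568, 348630, 486270
Second differences: 17412, 27510, 40944, 58194, 79740, 106062, 137640
Third differences: 10098, 13434, 17250, 21546, 26322, 31578
Fourth differences: 3336, 3816, 4296, 4776, 5256
Fifth differences: 480, 480, 480, 480
The fifth differences are constant, so the polynomial has degree 5.

5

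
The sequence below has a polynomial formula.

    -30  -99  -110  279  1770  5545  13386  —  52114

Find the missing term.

27795

Using the first 7 terms:
First differences: -69  -11  389  1491  3775  7841
Second differences: 58  400  1102  2284  4066
Third differences: 342  702  1182  1782
Fourth differences: 360  480  600
Fifth differences: 120  120
Constant fifth difference = 120.
Extend forward: 600 + 120 = 720;  1782 + 720 = 2502;  4066 + 2502 = 6568;  7841 + 6568 = 14409;  13386 + 14409 = 27795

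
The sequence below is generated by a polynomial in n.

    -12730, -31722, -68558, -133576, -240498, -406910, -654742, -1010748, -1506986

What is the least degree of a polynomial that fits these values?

5

-18992, -36836, -65018, -106922, -166412, -247832, -356006, -496238
-17844, -28182, -41904, -59490, -81420, -108174, -140232
-10338, -13722, -17586, -21930, -26754, -32058
-3384, -3864, -4344, -4824, -5304
-480, -480, -480, -480
The fifth differences are constant, so the polynomial has degree 5.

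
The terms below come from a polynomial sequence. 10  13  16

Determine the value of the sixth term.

25

First differences: 3  3
The first differences are constant (3).
16 + 3 = 19
19 + 3 = 22
22 + 3 = 25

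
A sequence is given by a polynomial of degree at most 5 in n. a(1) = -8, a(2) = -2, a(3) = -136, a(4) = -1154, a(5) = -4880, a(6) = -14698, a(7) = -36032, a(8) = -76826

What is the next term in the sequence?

First differences: 6 , -134 , -1018 , -3726 , -9818 , -21334 , -40794
Second differences: -140 , -884 , -2708 , -6092 , -11516 , -19460
Third differences: -744 , -1824 , -3384 , -5424 , -7944
Fourth differences: -1080 , -1560 , -2040 , -2520
Fifth differences: -480 , -480 , -480
Constant fifth difference = -480, so extend:
-2520 − 480 = -3000;  -7944 − 3000 = -10944;  -19460 − 10944 = -30404;  -40794 − 30404 = -71198;  -76826 − 71198 = -148024

-148024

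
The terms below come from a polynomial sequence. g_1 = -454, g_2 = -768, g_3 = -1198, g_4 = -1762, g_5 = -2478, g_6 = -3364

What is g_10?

First differences: -314, -430, -564, -716, -886
Second differences: -116, -134, -152, -170
Third differences: -18, -18, -18
Constant third difference = -18, so extend:
-170 − 18 = -188;  -886 − 188 = -1074;  -3364 − 1074 = -4438
-188 − 18 = -206;  -1074 − 206 = -1280;  -4438 − 1280 = -5718
-206 − 18 = -224;  -1280 − 224 = -1504;  -5718 − 1504 = -7222
-224 − 18 = -242;  -1504 − 242 = -1746;  -7222 − 1746 = -8968

-8968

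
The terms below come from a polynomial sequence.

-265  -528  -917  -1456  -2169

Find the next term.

-3080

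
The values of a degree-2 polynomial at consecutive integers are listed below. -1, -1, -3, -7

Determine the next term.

0, -2, -4
-2, -2
Constant second difference = -2, so extend:
-4 − 2 = -6;  -7 − 6 = -13

-13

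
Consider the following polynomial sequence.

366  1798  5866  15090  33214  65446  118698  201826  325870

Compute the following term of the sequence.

First differences: 1432  4068  9224  18124  32232  53252  83128  124044
Second differences: 2636  5156  8900  14108  21020  29876  40916
Third differences: 2520  3744  5208  6912  8856  11040
Fourth differences: 1224  1464  1704  1944  2184
Fifth differences: 240  240  240  240
Constant fifth difference = 240, so extend:
2184 + 240 = 2424;  11040 + 2424 = 13464;  40916 + 13464 = 54380;  124044 + 54380 = 178424;  325870 + 178424 = 504294

504294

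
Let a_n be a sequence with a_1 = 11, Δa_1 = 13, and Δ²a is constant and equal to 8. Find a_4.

Build the table forward from the leading diagonal:
D2: 8  8  8  8
D1: 13  21  29  37
a: 11  24  45  74

74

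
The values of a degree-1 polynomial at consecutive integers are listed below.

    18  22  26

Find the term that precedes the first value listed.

Δ: 4  4
The first differences are constant at 4.
Work back: 18 − 4 = 14

14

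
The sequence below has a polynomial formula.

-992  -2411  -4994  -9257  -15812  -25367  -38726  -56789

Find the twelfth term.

-197441

First differences: -1419, -2583, -4263, -6555, -9555, -13359, -18063
Second differences: -1164, -1680, -2292, -3000, -3804, -4704
Third differences: -516, -612, -708, -804, -900
Fourth differences: -96, -96, -96, -96
Constant fourth difference = -96, so extend:
-900 − 96 = -996;  -4704 − 996 = -5700;  -18063 − 5700 = -23763;  -56789 − 23763 = -80552
-996 − 96 = -1092;  -5700 − 1092 = -6792;  -23763 − 6792 = -30555;  -80552 − 30555 = -111107
-1092 − 96 = -1188;  -6792 − 1188 = -7980;  -30555 − 7980 = -38535;  -111107 − 38535 = -149642
-1188 − 96 = -1284;  -7980 − 1284 = -9264;  -38535 − 9264 = -47799;  -149642 − 47799 = -197441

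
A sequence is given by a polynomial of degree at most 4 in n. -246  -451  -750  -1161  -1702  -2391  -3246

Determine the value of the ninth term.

-5526

-205  -299  -411  -541  -689  -855
-94  -112  -130  -148  -166
-18  -18  -18  -18
Third differences constant at -18.
-166 − 18 = -184;  -855 − 184 = -1039;  -3246 − 1039 = -4285
-184 − 18 = -202;  -1039 − 202 = -1241;  -4285 − 1241 = -5526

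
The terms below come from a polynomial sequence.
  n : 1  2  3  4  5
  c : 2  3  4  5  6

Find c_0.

1  1  1  1
The first differences are constant at 1.
Work back: 2 − 1 = 1

1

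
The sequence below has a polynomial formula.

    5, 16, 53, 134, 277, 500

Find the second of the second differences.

44

First differences: 11, 37, 81, 143, 223
Second differences: 26, 44, 62, 80
Third differences: 18, 18, 18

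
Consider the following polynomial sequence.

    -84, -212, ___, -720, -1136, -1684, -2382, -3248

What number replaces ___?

-418

Using the last 5 terms:
-416, -548, -698, -866
-132, -150, -168
-18, -18
Constant third difference = -18.
Extend backward: -132 + 18 = -114;  -416 + 114 = -302;  -720 + 302 = -418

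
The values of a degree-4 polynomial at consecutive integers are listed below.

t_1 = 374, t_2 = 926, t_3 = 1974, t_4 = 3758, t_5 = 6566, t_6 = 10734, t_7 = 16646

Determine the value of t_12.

Δ: 552, 1048, 1784, 2808, 4168, 5912
Δ²: 496, 736, 1024, 1360, 1744
Δ³: 240, 288, 336, 384
Δ⁴: 48, 48, 48
Fourth differences constant at 48.
384 + 48 = 432;  1744 + 432 = 2176;  5912 + 2176 = 8088;  16646 + 8088 = 24734
432 + 48 = 480;  2176 + 480 = 2656;  8088 + 2656 = 10744;  24734 + 10744 = 35478
480 + 48 = 528;  2656 + 528 = 3184;  10744 + 3184 = 13928;  35478 + 13928 = 49406
528 + 48 = 576;  3184 + 576 = 3760;  13928 + 3760 = 17688;  49406 + 17688 = 67094
576 + 48 = 624;  3760 + 624 = 4384;  17688 + 4384 = 22072;  67094 + 22072 = 89166

89166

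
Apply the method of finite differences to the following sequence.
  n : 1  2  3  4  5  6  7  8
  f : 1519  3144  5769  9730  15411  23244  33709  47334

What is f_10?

First differences: 1625, 2625, 3961, 5681, 7833, 10465, 13625
Second differences: 1000, 1336, 1720, 2152, 2632, 3160
Third differences: 336, 384, 432, 480, 528
Fourth differences: 48, 48, 48, 48
Constant fourth difference = 48, so extend:
528 + 48 = 576;  3160 + 576 = 3736;  13625 + 3736 = 17361;  47334 + 17361 = 64695
576 + 48 = 624;  3736 + 624 = 4360;  17361 + 4360 = 21721;  64695 + 21721 = 86416

86416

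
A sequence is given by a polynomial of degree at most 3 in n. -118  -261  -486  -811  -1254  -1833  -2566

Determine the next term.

Δ: -143 , -225 , -325 , -443 , -579 , -733
Δ²: -82 , -100 , -118 , -136 , -154
Δ³: -18 , -18 , -18 , -18
The third differences are constant (-18).
-154 − 18 = -172;  -733 − 172 = -905;  -2566 − 905 = -3471

-3471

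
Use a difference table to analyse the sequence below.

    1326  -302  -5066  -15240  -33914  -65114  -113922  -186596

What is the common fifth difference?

-120

D1: -1628, -4764, -10174, -18674, -31200, -48808, -72674
D2: -3136, -5410, -8500, -12526, -17608, -23866
D3: -2274, -3090, -4026, -5082, -6258
D4: -816, -936, -1056, -1176
D5: -120, -120, -120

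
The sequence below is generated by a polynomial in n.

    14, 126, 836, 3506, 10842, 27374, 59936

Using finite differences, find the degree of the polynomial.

5

112, 710, 2670, 7336, 16532, 32562
598, 1960, 4666, 9196, 16030
1362, 2706, 4530, 6834
1344, 1824, 2304
480, 480
The fifth differences are constant, so the polynomial has degree 5.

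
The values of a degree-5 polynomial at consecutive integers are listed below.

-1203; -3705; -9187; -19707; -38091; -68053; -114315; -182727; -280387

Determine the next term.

Δ: -2502, -5482, -10520, -18384, -29962, -46262, -68412, -97660
Δ²: -2980, -5038, -7864, -11578, -16300, -22150, -29248
Δ³: -2058, -2826, -3714, -4722, -5850, -7098
Δ⁴: -768, -888, -1008, -1128, -1248
Δ⁵: -120, -120, -120, -120
Constant fifth difference = -120, so extend:
-1248 − 120 = -1368;  -7098 − 1368 = -8466;  -29248 − 8466 = -37714;  -97660 − 37714 = -135374;  -280387 − 135374 = -415761

-415761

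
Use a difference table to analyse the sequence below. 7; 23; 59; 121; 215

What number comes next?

First differences: 16 , 36 , 62 , 94
Second differences: 20 , 26 , 32
Third differences: 6 , 6
Constant third difference = 6, so extend:
32 + 6 = 38;  94 + 38 = 132;  215 + 132 = 347

347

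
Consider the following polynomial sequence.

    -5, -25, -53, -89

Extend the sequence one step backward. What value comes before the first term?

First differences: -20  -28  -36
Second differences: -8  -8
The second differences are constant at -8.
Work back: -20 + 8 = -12;  -5 + 12 = 7

7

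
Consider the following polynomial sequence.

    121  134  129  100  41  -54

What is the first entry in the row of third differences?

D1: 13, -5, -29, -59, -95
D2: -18, -24, -30, -36
D3: -6, -6, -6

-6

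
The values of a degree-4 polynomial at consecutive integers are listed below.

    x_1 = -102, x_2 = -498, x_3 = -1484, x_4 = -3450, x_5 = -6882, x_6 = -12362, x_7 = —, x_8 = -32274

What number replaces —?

Using the first 6 terms:
D1: -396  -986  -1966  -3432  -5480
D2: -590  -980  -1466  -2048
D3: -390  -486  -582
D4: -96  -96
Constant fourth difference = -96.
Extend forward: -582 − 96 = -678;  -2048 − 678 = -2726;  -5480 − 2726 = -8206;  -12362 − 8206 = -20568

-20568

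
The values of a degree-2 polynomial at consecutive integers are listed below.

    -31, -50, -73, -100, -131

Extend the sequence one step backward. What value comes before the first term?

-16

First differences: -19, -23, -27, -31
Second differences: -4, -4, -4
The second differences are constant at -4.
Work back: -19 + 4 = -15;  -31 + 15 = -16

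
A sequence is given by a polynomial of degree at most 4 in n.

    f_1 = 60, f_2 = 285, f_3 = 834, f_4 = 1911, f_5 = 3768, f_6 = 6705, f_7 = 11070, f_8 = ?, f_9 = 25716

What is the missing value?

17259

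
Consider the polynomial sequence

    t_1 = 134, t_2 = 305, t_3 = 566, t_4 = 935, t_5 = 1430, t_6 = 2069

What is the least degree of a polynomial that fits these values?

First differences: 171, 261, 369, 495, 639
Second differences: 90, 108, 126, 144
Third differences: 18, 18, 18
The third differences are constant, so the polynomial has degree 3.

3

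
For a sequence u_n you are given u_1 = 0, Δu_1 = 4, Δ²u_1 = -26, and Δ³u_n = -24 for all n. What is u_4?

Build the table forward from the leading diagonal:
Third differences: -24, -24, -24, -24
Second differences: -26, -50, -74, -98
First differences: 4, -22, -72, -146
u: 0, 4, -18, -90

-90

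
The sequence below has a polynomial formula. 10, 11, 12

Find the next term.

1  1
Constant first difference = 1, so extend:
12 + 1 = 13

13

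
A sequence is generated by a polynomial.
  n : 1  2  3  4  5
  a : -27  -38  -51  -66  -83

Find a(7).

-123

-11 , -13 , -15 , -17
-2 , -2 , -2
Second differences constant at -2.
-17 − 2 = -19;  -83 − 19 = -102
-19 − 2 = -21;  -102 − 21 = -123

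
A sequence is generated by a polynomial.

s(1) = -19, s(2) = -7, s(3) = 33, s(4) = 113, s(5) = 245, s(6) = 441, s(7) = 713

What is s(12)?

Δ: 12, 40, 80, 132, 196, 272
Δ²: 28, 40, 52, 64, 76
Δ³: 12, 12, 12, 12
The third differences are constant (12).
76 + 12 = 88;  272 + 88 = 360;  713 + 360 = 1073
88 + 12 = 100;  360 + 100 = 460;  1073 + 460 = 1533
100 + 12 = 112;  460 + 112 = 572;  1533 + 572 = 2105
112 + 12 = 124;  572 + 124 = 696;  2105 + 696 = 2801
124 + 12 = 136;  696 + 136 = 832;  2801 + 832 = 3633

3633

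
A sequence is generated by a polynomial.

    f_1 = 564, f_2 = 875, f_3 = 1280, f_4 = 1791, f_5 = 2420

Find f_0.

335

311  405  511  629
94  106  118
12  12
The third differences are constant at 12.
Work back: 94 − 12 = 82;  311 − 82 = 229;  564 − 229 = 335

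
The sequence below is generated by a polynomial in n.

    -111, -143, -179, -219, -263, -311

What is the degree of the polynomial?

2

D1: -32, -36, -40, -44, -48
D2: -4, -4, -4, -4
The second differences are constant, so the polynomial has degree 2.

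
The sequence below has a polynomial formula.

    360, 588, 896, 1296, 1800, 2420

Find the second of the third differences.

12

Δ: 228, 308, 400, 504, 620
Δ²: 80, 92, 104, 116
Δ³: 12, 12, 12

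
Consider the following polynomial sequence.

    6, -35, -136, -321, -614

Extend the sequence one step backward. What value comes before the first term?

11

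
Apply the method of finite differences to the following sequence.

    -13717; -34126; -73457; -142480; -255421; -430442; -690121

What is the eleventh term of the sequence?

First differences: -20409 , -39331 , -69023 , -112941 , -175021 , -259679
Second differences: -18922 , -29692 , -43918 , -62080 , -84658
Third differences: -10770 , -14226 , -18162 , -22578
Fourth differences: -3456 , -3936 , -4416
Fifth differences: -480 , -480
Fifth differences constant at -480.
-4416 − 480 = -4896;  -22578 − 4896 = -27474;  -84658 − 27474 = -112132;  -259679 − 112132 = -371811;  -690121 − 371811 = -1061932
-4896 − 480 = -5376;  -27474 − 5376 = -32850;  -112132 − 32850 = -144982;  -371811 − 144982 = -516793;  -1061932 − 516793 = -1578725
-5376 − 480 = -5856;  -32850 − 5856 = -38706;  -144982 − 38706 = -183688;  -516793 − 183688 = -700481;  -1578725 − 700481 = -2279206
-5856 − 480 = -6336;  -38706 − 6336 = -45042;  -183688 − 45042 = -228730;  -700481 − 228730 = -929211;  -2279206 − 929211 = -3208417

-3208417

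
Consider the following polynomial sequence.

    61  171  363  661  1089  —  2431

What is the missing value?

1671

Using the first 5 terms:
Δ: 110, 192, 298, 428
Δ²: 82, 106, 130
Δ³: 24, 24
Constant third difference = 24.
Extend forward: 130 + 24 = 154;  428 + 154 = 582;  1089 + 582 = 1671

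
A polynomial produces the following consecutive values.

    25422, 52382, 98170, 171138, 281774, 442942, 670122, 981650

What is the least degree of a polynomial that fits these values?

5

D1: 26960, 45788, 72968, 110636, 161168, 227180, 311528
D2: 18828, 27180, 37668, 50532, 66012, 84348
D3: 8352, 10488, 12864, 15480, 18336
D4: 2136, 2376, 2616, 2856
D5: 240, 240, 240
The fifth differences are constant, so the polynomial has degree 5.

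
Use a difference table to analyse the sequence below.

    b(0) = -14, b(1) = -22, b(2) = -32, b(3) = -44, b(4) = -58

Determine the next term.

Δ: -8, -10, -12, -14
Δ²: -2, -2, -2
Constant second difference = -2, so extend:
-14 − 2 = -16;  -58 − 16 = -74

-74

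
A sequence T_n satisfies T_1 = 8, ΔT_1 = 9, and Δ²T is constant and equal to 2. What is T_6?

Build the table forward from the leading diagonal:
Second differences: 2, 2, 2, 2, 2, 2
First differences: 9, 11, 13, 15, 17, 19
T: 8, 17, 28, 41, 56, 73

73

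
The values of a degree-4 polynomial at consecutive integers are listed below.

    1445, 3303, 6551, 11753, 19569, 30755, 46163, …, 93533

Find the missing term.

66741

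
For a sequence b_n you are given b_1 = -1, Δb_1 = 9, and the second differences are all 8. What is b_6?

124

Build the table forward from the leading diagonal:
D2: 8  8  8  8  8  8
D1: 9  17  25  33  41  49
b: -1  8  25  50  83  124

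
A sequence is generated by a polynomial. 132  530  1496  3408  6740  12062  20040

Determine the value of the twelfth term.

129800

Δ: 398, 966, 1912, 3332, 5322, 7978
Δ²: 568, 946, 1420, 1990, 2656
Δ³: 378, 474, 570, 666
Δ⁴: 96, 96, 96
Constant fourth difference = 96, so extend:
666 + 96 = 762;  2656 + 762 = 3418;  7978 + 3418 = 11396;  20040 + 11396 = 31436
762 + 96 = 858;  3418 + 858 = 4276;  11396 + 4276 = 15672;  31436 + 15672 = 47108
858 + 96 = 954;  4276 + 954 = 5230;  15672 + 5230 = 20902;  47108 + 20902 = 68010
954 + 96 = 1050;  5230 + 1050 = 6280;  20902 + 6280 = 27182;  68010 + 27182 = 95192
1050 + 96 = 1146;  6280 + 1146 = 7426;  27182 + 7426 = 34608;  95192 + 34608 = 129800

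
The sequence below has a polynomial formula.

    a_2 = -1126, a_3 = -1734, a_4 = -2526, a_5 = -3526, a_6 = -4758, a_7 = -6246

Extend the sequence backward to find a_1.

First differences: -608, -792, -1000, -1232, -1488
Second differences: -184, -208, -232, -256
Third differences: -24, -24, -24
The third differences are constant at -24.
Work back: -184 + 24 = -160;  -608 + 160 = -448;  -1126 + 448 = -678

-678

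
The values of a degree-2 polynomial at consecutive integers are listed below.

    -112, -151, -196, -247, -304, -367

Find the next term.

-436

First differences: -39, -45, -51, -57, -63
Second differences: -6, -6, -6, -6
Constant second difference = -6, so extend:
-63 − 6 = -69;  -367 − 69 = -436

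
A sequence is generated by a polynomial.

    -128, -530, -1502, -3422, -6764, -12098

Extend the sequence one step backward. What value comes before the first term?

-14

-402, -972, -1920, -3342, -5334
-570, -948, -1422, -1992
-378, -474, -570
-96, -96
The fourth differences are constant at -96.
Work back: -378 + 96 = -282;  -570 + 282 = -288;  -402 + 288 = -114;  -128 + 114 = -14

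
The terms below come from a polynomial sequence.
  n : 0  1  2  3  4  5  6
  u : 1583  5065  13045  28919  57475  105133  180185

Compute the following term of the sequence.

293035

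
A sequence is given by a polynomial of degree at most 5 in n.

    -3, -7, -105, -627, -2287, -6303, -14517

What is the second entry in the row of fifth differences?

-120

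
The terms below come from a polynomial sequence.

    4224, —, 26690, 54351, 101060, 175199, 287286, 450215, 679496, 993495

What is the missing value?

Using the last 8 terms:
Δ: 27661  46709  74139  112087  162929  229281  313999
Δ²: 19048  27430  37948  50842  66352  84718
Δ³: 8382  10518  12894  15510  18366
Δ⁴: 2136  2376  2616  2856
Δ⁵: 240  240  240
Constant fifth difference = 240.
Extend backward: 2136 − 240 = 1896;  8382 − 1896 = 6486;  19048 − 6486 = 12562;  27661 − 12562 = 15099;  26690 − 15099 = 11591

11591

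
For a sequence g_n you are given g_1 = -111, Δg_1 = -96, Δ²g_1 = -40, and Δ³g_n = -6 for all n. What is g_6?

-1051

Build the table forward from the leading diagonal:
Third differences: -6  -6  -6  -6  -6  -6
Second differences: -40  -46  -52  -58  -64  -70
First differences: -96  -136  -182  -234  -292  -356
g: -111  -207  -343  -525  -759  -1051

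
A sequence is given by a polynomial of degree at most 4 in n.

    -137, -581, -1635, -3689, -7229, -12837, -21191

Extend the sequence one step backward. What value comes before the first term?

Δ: -444, -1054, -2054, -3540, -5608, -8354
Δ²: -610, -1000, -1486, -2068, -2746
Δ³: -390, -486, -582, -678
Δ⁴: -96, -96, -96
The fourth differences are constant at -96.
Work back: -390 + 96 = -294;  -610 + 294 = -316;  -444 + 316 = -128;  -137 + 128 = -9

-9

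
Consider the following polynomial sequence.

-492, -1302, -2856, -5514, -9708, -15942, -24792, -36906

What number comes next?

-53004

-810, -1554, -2658, -4194, -6234, -8850, -12114
-744, -1104, -1536, -2040, -2616, -3264
-360, -432, -504, -576, -648
-72, -72, -72, -72
The fourth differences are constant (-72).
-648 − 72 = -720;  -3264 − 720 = -3984;  -12114 − 3984 = -16098;  -36906 − 16098 = -53004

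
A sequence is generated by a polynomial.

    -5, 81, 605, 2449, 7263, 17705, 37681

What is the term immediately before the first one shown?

86, 524, 1844, 4814, 10442, 19976
438, 1320, 2970, 5628, 9534
882, 1650, 2658, 3906
768, 1008, 1248
240, 240
The fifth differences are constant at 240.
Work back: 768 − 240 = 528;  882 − 528 = 354;  438 − 354 = 84;  86 − 84 = 2;  -5 − 2 = -7

-7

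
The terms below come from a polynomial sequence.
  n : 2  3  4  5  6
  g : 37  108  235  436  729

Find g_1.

71  127  201  293
56  74  92
18  18
The third differences are constant at 18.
Work back: 56 − 18 = 38;  71 − 38 = 33;  37 − 33 = 4

4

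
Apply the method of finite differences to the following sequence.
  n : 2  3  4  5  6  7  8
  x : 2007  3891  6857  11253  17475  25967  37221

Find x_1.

905

1884, 2966, 4396, 6222, 8492, 11254
1082, 1430, 1826, 2270, 2762
348, 396, 444, 492
48, 48, 48
The fourth differences are constant at 48.
Work back: 348 − 48 = 300;  1082 − 300 = 782;  1884 − 782 = 1102;  2007 − 1102 = 905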